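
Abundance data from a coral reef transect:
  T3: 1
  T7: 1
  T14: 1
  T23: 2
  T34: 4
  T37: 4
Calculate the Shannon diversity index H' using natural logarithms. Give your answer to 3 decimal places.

Total N = 1+1+1+2+4+4 = 13, so the proportions are 0.07692, 0.07692, 0.07692, 0.15385, 0.30769, 0.30769 (working shown to 5 dp, full precision carried).
Each pᵢ ln pᵢ term: 0.07692×(-2.56495)=-0.19730, 0.07692×(-2.56495)=-0.19730, 0.07692×(-2.56495)=-0.19730, 0.15385×(-1.87180)=-0.28797, 0.30769×(-1.17865)=-0.36266, 0.30769×(-1.17865)=-0.36266.
Sum = -1.60521, so H' = 1.605.

1.605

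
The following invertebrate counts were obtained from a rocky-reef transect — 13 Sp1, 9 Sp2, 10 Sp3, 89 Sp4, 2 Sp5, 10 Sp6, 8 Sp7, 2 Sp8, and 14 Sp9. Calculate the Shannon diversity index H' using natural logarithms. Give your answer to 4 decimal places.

Total N = 13+9+10+89+2+10+8+2+14 = 157, so the proportions are 0.082803, 0.057325, 0.063694, 0.566879, 0.012739, 0.063694, 0.050955, 0.012739, 0.089172 (working shown to 6 dp, full precision carried).
Each pᵢ ln pᵢ term: 0.082803×(-2.491296)=-0.206286, 0.057325×(-2.859021)=-0.163893, 0.063694×(-2.753661)=-0.175392, 0.566879×(-0.567609)=-0.321766, 0.012739×(-4.363099)=-0.055581, 0.063694×(-2.753661)=-0.175392, 0.050955×(-2.976804)=-0.151684, 0.012739×(-4.363099)=-0.055581, 0.089172×(-2.417188)=-0.215545.
Sum = -1.521121, so H' = 1.5211.

1.5211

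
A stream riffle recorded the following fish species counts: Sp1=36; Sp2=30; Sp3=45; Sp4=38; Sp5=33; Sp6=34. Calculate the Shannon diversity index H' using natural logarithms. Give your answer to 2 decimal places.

Total N = 36+30+45+38+33+34 = 216, so the proportions are 0.1667, 0.1389, 0.2083, 0.1759, 0.1528, 0.1574 (working shown to 4 dp, full precision carried).
Each pᵢ ln pᵢ term: 0.1667×(-1.7918)=-0.2986, 0.1389×(-1.9741)=-0.2742, 0.2083×(-1.5686)=-0.3268, 0.1759×(-1.7377)=-0.3057, 0.1528×(-1.8788)=-0.2870, 0.1574×(-1.8489)=-0.2910.
Sum = -1.7834, so H' = 1.78.

1.78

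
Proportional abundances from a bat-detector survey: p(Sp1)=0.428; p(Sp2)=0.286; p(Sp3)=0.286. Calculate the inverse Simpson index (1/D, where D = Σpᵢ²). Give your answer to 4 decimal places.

2.8837

D = 0.428² + 0.286² + 0.286² = 0.1831840 + 0.0817960 + 0.0817960 = 0.3467760 (working shown to 7 dp, full precision carried).
So 1/D = 2.883706, i.e. 2.8837 to 4 decimal places.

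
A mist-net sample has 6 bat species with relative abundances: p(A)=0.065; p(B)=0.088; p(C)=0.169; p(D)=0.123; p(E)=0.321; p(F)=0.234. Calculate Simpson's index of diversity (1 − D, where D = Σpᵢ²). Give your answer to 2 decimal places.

D = 0.065² + 0.088² + 0.169² + 0.123² + 0.321² + 0.234² = 0.0042 + 0.0077 + 0.0286 + 0.0151 + 0.1030 + 0.0548 = 0.2135 (working shown to 4 dp, full precision carried).
So 1 − D = 0.7865, i.e. 0.79 to 2 decimal places.

0.79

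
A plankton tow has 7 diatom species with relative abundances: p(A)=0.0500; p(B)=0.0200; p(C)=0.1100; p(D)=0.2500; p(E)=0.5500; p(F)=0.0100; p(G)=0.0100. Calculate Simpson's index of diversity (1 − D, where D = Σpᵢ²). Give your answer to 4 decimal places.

0.6198

D = 0.05² + 0.02² + 0.11² + 0.25² + 0.55² + 0.01² + 0.01² = 0.002500 + 0.000400 + 0.012100 + 0.062500 + 0.302500 + 0.000100 + 0.000100 = 0.380200 (working shown to 6 dp, full precision carried).
So 1 − D = 0.619800, i.e. 0.6198 to 4 decimal places.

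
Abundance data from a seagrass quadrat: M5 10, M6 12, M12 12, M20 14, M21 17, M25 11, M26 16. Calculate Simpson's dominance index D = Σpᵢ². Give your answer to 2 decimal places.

Total N = 10+12+12+14+17+11+16 = 92, so the proportions are 0.1087, 0.1304, 0.1304, 0.1522, 0.1848, 0.1196, 0.1739 (working shown to 4 dp, full precision carried).
D = 0.1087² + 0.1304² + 0.1304² + 0.1522² + 0.1848² + 0.1196² + 0.1739² = 0.0118 + 0.0170 + 0.0170 + 0.0232 + 0.0341 + 0.0143 + 0.0302 = 0.1477.
To 2 decimal places, D = 0.15.

0.15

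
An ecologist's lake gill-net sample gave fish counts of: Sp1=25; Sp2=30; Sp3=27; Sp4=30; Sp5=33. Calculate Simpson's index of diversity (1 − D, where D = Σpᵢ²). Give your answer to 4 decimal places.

0.7982

Total N = 25+30+27+30+33 = 145, so the proportions are 0.172414, 0.206897, 0.186207, 0.206897, 0.227586 (working shown to 6 dp, full precision carried).
D = 0.172414² + 0.206897² + 0.186207² + 0.206897² + 0.227586² = 0.029727 + 0.042806 + 0.034673 + 0.042806 + 0.051795 = 0.201807.
So 1 − D = 0.798193, i.e. 0.7982 to 4 decimal places.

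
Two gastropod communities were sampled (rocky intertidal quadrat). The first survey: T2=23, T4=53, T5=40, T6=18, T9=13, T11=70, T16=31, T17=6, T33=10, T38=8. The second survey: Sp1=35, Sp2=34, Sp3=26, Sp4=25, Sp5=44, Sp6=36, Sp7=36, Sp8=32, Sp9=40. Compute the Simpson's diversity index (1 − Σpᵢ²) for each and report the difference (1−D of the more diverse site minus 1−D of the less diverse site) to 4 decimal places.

The first survey: N=272, proportions 0.084559, 0.194853, 0.147059, 0.066176, 0.047794, 0.257353, 0.113971, 0.022059, 0.036765, 0.029412, giving 1−D = 0.844669 (working shown to 6 dp, full precision carried).
The second survey: N=308, proportions 0.113636, 0.11039, 0.084416, 0.081169, 0.142857, 0.116883, 0.116883, 0.103896, 0.12987, giving 1−D = 0.885794.
Difference = |0.844669 − 0.885794| = 0.041125, i.e. 0.0411 to 4 decimal places.

0.0411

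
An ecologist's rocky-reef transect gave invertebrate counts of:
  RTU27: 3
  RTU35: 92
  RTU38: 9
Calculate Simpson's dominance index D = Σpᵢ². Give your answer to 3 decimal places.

Total N = 3+92+9 = 104, so the proportions are 0.02885, 0.88462, 0.08654 (working shown to 5 dp, full precision carried).
D = 0.02885² + 0.88462² + 0.08654² = 0.00083 + 0.78254 + 0.00749 = 0.79087.
To 3 decimal places, D = 0.791.

0.791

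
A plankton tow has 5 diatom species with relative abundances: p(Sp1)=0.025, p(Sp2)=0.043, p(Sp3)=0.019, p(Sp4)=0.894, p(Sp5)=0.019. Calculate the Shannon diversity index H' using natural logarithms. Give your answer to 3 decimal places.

0.478

Each pᵢ ln pᵢ term (working shown to 5 dp, full precision carried): 0.025×(-3.68888)=-0.09222, 0.043×(-3.14656)=-0.13530, 0.019×(-3.96332)=-0.07530, 0.894×(-0.11205)=-0.10017, 0.019×(-3.96332)=-0.07530.
Sum = -0.47830, so H' = 0.478.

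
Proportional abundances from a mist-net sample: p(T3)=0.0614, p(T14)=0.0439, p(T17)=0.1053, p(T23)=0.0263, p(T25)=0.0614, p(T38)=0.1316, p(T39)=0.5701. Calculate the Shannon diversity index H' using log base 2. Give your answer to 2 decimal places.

2.02

Each pᵢ log₂ pᵢ term (working shown to 4 dp, full precision carried): 0.0614×(-4.0256)=-0.2472, 0.0439×(-4.5096)=-0.1980, 0.1053×(-3.2474)=-0.3420, 0.0263×(-5.2488)=-0.1380, 0.0614×(-4.0256)=-0.2472, 0.1316×(-2.9258)=-0.3850, 0.5701×(-0.8107)=-0.4622.
Sum = -2.0195, so H' = 2.02.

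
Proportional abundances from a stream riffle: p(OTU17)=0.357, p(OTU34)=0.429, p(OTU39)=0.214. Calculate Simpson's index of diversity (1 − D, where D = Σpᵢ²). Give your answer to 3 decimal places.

D = 0.357² + 0.429² + 0.214² = 0.12745 + 0.18404 + 0.04580 = 0.35729 (working shown to 5 dp, full precision carried).
So 1 − D = 0.64271, i.e. 0.643 to 3 decimal places.

0.643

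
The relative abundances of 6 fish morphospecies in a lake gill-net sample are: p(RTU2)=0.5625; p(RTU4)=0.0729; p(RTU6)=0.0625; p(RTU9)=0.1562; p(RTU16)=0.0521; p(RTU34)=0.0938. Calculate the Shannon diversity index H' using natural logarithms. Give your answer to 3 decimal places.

1.354

Each pᵢ ln pᵢ term (working shown to 5 dp, full precision carried): 0.5625×(-0.57536)=-0.32364, 0.0729×(-2.61867)=-0.19090, 0.0625×(-2.77259)=-0.17329, 0.1562×(-1.85662)=-0.29000, 0.0521×(-2.95459)=-0.15393, 0.0938×(-2.36659)=-0.22199.
Sum = -1.35375, so H' = 1.354.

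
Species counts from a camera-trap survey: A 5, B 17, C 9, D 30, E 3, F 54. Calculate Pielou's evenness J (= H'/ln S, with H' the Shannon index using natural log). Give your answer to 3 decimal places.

Total N = 5+17+9+30+3+54 = 118, so the proportions are 0.04237, 0.14407, 0.07627, 0.25424, 0.02542, 0.45763 (working shown to 5 dp, full precision carried).
H' = −Σ pᵢ ln pᵢ = −((-0.13395) + (-0.27913) + (-0.19628) + (-0.34817) + (-0.09336) + (-0.35773)) = 1.40862.
With S = 6 species, ln S = 1.79176, so J = 1.40862/1.79176 = 0.78617, i.e. 0.786 to 3 decimal places.

0.786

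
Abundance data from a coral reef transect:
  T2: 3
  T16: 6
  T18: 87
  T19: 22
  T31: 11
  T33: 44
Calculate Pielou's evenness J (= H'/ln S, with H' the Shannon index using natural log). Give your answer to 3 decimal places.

0.736

Total N = 3+6+87+22+11+44 = 173, so the proportions are 0.01734, 0.03468, 0.50289, 0.12717, 0.06358, 0.25434 (working shown to 5 dp, full precision carried).
H' = −Σ pᵢ ln pᵢ = −((-0.07031) + (-0.11658) + (-0.34568) + (-0.26225) + (-0.17520) + (-0.34821)) = 1.31824.
With S = 6 species, ln S = 1.79176, so J = 1.31824/1.79176 = 0.73572, i.e. 0.736 to 3 decimal places.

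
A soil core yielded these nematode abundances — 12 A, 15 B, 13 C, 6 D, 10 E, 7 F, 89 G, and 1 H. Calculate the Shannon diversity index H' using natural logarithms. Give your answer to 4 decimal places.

1.4313

Total N = 12+15+13+6+10+7+89+1 = 153, so the proportions are 0.078431, 0.098039, 0.084967, 0.039216, 0.065359, 0.045752, 0.581699, 0.006536 (working shown to 6 dp, full precision carried).
Each pᵢ ln pᵢ term: 0.078431×(-2.545531)=-0.199650, 0.098039×(-2.322388)=-0.227685, 0.084967×(-2.465489)=-0.209486, 0.039216×(-3.238678)=-0.127007, 0.065359×(-2.727853)=-0.178291, 0.045752×(-3.084528)=-0.141122, 0.581699×(-0.541802)=-0.315166, 0.006536×(-5.030438)=-0.032879.
Sum = -1.431285, so H' = 1.4313.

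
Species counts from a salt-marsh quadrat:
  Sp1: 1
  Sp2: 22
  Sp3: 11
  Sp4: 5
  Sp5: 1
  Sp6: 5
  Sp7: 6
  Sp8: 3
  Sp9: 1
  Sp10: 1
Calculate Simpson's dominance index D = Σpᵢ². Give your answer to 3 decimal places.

Total N = 1+22+11+5+1+5+6+3+1+1 = 56, so the proportions are 0.01786, 0.39286, 0.19643, 0.08929, 0.01786, 0.08929, 0.10714, 0.05357, 0.01786, 0.01786 (working shown to 5 dp, full precision carried).
D = 0.01786² + 0.39286² + 0.19643² + 0.08929² + 0.01786² + 0.08929² + 0.10714² + 0.05357² + 0.01786² + 0.01786² = 0.00032 + 0.15434 + 0.03858 + 0.00797 + 0.00032 + 0.00797 + 0.01148 + 0.00287 + 0.00032 + 0.00032 = 0.22449.
To 3 decimal places, D = 0.224.

0.224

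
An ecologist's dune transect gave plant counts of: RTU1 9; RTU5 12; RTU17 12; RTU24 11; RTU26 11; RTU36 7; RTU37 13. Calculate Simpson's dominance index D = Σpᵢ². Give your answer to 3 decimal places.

Total N = 9+12+12+11+11+7+13 = 75, so the proportions are 0.12, 0.16, 0.16, 0.14667, 0.14667, 0.09333, 0.17333 (working shown to 5 dp, full precision carried).
D = 0.12² + 0.16² + 0.16² + 0.14667² + 0.14667² + 0.09333² + 0.17333² = 0.01440 + 0.02560 + 0.02560 + 0.02151 + 0.02151 + 0.00871 + 0.03004 = 0.14738.
To 3 decimal places, D = 0.147.

0.147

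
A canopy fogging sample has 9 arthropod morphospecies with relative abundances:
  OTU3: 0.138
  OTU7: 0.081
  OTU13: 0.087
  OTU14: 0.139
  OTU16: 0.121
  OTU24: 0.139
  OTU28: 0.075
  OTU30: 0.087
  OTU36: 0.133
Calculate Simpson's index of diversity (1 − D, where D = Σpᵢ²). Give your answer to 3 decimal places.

D = 0.138² + 0.081² + 0.087² + 0.139² + 0.121² + 0.139² + 0.075² + 0.087² + 0.133² = 0.01904 + 0.00656 + 0.00757 + 0.01932 + 0.01464 + 0.01932 + 0.00562 + 0.00757 + 0.01769 = 0.11734 (working shown to 5 dp, full precision carried).
So 1 − D = 0.88266, i.e. 0.883 to 3 decimal places.

0.883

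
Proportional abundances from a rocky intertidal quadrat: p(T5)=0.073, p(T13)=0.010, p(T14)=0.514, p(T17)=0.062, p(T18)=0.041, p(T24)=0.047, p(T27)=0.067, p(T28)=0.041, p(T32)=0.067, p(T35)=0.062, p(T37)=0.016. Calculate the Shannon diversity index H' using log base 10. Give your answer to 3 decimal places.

Each pᵢ log₁₀ pᵢ term (working shown to 5 dp, full precision carried): 0.073×(-1.13668)=-0.08298, 0.01×(-2.00000)=-0.02000, 0.514×(-0.28904)=-0.14856, 0.062×(-1.20761)=-0.07487, 0.041×(-1.38722)=-0.05688, 0.047×(-1.32790)=-0.06241, 0.067×(-1.17393)=-0.07865, 0.041×(-1.38722)=-0.05688, 0.067×(-1.17393)=-0.07865, 0.062×(-1.20761)=-0.07487, 0.016×(-1.79588)=-0.02873.
Sum = -0.76349, so H' = 0.763.

0.763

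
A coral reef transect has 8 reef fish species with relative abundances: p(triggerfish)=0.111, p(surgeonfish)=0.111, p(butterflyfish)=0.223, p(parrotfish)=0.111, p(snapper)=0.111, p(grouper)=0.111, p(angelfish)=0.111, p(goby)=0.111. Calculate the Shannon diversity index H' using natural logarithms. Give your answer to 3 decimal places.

Each pᵢ ln pᵢ term (working shown to 5 dp, full precision carried): 0.111×(-2.19823)=-0.24400, 0.111×(-2.19823)=-0.24400, 0.223×(-1.50058)=-0.33463, 0.111×(-2.19823)=-0.24400, 0.111×(-2.19823)=-0.24400, 0.111×(-2.19823)=-0.24400, 0.111×(-2.19823)=-0.24400, 0.111×(-2.19823)=-0.24400.
Sum = -2.04265, so H' = 2.043.

2.043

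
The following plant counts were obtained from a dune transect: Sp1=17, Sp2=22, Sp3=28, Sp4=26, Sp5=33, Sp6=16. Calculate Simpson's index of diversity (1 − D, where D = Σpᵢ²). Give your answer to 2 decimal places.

0.82

Total N = 17+22+28+26+33+16 = 142, so the proportions are 0.1197, 0.1549, 0.1972, 0.1831, 0.2324, 0.1127 (working shown to 4 dp, full precision carried).
D = 0.1197² + 0.1549² + 0.1972² + 0.1831² + 0.2324² + 0.1127² = 0.0143 + 0.0240 + 0.0389 + 0.0335 + 0.0540 + 0.0127 = 0.1774.
So 1 − D = 0.8226, i.e. 0.82 to 2 decimal places.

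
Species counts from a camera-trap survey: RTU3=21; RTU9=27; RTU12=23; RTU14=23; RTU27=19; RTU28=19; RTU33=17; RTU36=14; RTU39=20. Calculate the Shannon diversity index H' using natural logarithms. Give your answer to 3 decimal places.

2.182

Total N = 21+27+23+23+19+19+17+14+20 = 183, so the proportions are 0.11475, 0.14754, 0.12568, 0.12568, 0.10383, 0.10383, 0.0929, 0.0765, 0.10929 (working shown to 5 dp, full precision carried).
Each pᵢ ln pᵢ term: 0.11475×(-2.16496)=-0.24844, 0.14754×(-1.91365)=-0.28234, 0.12568×(-2.07399)=-0.26067, 0.12568×(-2.07399)=-0.26067, 0.10383×(-2.26505)=-0.23517, 0.10383×(-2.26505)=-0.23517, 0.0929×(-2.37627)=-0.22075, 0.0765×(-2.57043)=-0.19664, 0.10929×(-2.21375)=-0.24194.
Sum = -2.18178, so H' = 2.182.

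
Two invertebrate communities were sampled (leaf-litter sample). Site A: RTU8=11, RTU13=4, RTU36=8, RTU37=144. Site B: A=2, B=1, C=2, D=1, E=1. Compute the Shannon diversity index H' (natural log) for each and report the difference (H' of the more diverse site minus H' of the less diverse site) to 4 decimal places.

1.0079

Site A: N=167, proportions 0.065868, 0.023952, 0.047904, 0.862275, giving H' = 0.541882 (working shown to 6 dp, full precision carried).
Site B: N=7, proportions 0.285714, 0.142857, 0.285714, 0.142857, 0.142857, giving H' = 1.549826.
Difference = |0.541882 − 1.549826| = 1.007944, i.e. 1.0079 to 4 decimal places.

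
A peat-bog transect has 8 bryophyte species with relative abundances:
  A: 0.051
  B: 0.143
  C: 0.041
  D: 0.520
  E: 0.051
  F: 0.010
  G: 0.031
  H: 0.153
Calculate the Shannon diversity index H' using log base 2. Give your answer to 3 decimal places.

2.155

Each pᵢ log₂ pᵢ term (working shown to 5 dp, full precision carried): 0.051×(-4.29336)=-0.21896, 0.143×(-2.80591)=-0.40125, 0.041×(-4.60823)=-0.18894, 0.52×(-0.94342)=-0.49058, 0.051×(-4.29336)=-0.21896, 0.01×(-6.64386)=-0.06644, 0.031×(-5.01159)=-0.15536, 0.153×(-2.70840)=-0.41438.
Sum = -2.15486, so H' = 2.155.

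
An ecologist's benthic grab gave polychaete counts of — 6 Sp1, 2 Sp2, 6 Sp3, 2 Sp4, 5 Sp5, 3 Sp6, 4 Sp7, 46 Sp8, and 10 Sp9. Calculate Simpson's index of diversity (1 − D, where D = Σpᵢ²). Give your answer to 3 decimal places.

0.668

Total N = 6+2+6+2+5+3+4+46+10 = 84, so the proportions are 0.07143, 0.02381, 0.07143, 0.02381, 0.05952, 0.03571, 0.04762, 0.54762, 0.11905 (working shown to 5 dp, full precision carried).
D = 0.07143² + 0.02381² + 0.07143² + 0.02381² + 0.05952² + 0.03571² + 0.04762² + 0.54762² + 0.11905² = 0.00510 + 0.00057 + 0.00510 + 0.00057 + 0.00354 + 0.00128 + 0.00227 + 0.29989 + 0.01417 = 0.33248.
So 1 − D = 0.66752, i.e. 0.668 to 3 decimal places.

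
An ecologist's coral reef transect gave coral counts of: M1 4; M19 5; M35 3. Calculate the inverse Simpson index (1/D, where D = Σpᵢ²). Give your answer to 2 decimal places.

Total N = 4+5+3 = 12, so the proportions are 0.33333, 0.41667, 0.25 (working shown to 5 dp, full precision carried).
D = 0.33333² + 0.41667² + 0.25² = 0.11111 + 0.17361 + 0.06250 = 0.34722.
So 1/D = 2.8800, i.e. 2.88 to 2 decimal places.

2.88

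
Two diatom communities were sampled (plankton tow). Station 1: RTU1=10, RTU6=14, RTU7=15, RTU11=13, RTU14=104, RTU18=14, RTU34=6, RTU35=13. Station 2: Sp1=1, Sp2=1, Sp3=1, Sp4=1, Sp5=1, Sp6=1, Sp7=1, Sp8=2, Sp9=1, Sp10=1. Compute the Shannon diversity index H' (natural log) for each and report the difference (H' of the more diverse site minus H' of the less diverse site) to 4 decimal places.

0.7232

Station 1: N=189, proportions 0.05291, 0.074074, 0.079365, 0.068783, 0.550265, 0.074074, 0.031746, 0.068783, giving H' = 1.548646 (working shown to 6 dp, full precision carried).
Station 2: N=11, proportions 0.090909, 0.090909, 0.090909, 0.090909, 0.090909, 0.090909, 0.090909, 0.181818, 0.090909, 0.090909, giving H' = 2.271869.
Difference = |1.548646 − 2.271869| = 0.723223, i.e. 0.7232 to 4 decimal places.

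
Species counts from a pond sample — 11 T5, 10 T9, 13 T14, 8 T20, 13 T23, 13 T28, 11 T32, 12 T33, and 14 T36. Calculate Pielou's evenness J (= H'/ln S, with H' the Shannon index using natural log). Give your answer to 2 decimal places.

0.99

Total N = 11+10+13+8+13+13+11+12+14 = 105, so the proportions are 0.1048, 0.0952, 0.1238, 0.0762, 0.1238, 0.1238, 0.1048, 0.1143, 0.1333 (working shown to 4 dp, full precision carried).
H' = −Σ pᵢ ln pᵢ = −((-0.2363) + (-0.2239) + (-0.2586) + (-0.1962) + (-0.2586) + (-0.2586) + (-0.2363) + (-0.2479) + (-0.2687)) = 2.1853.
With S = 9 species, ln S = 2.1972, so J = 2.1853/2.1972 = 0.9946, i.e. 0.99 to 2 decimal places.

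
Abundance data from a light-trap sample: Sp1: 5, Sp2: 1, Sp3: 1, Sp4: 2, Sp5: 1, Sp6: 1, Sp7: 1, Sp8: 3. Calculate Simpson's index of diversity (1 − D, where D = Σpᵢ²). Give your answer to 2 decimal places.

0.81

Total N = 5+1+1+2+1+1+1+3 = 15, so the proportions are 0.3333, 0.0667, 0.0667, 0.1333, 0.0667, 0.0667, 0.0667, 0.2 (working shown to 4 dp, full precision carried).
D = 0.3333² + 0.0667² + 0.0667² + 0.1333² + 0.0667² + 0.0667² + 0.0667² + 0.2² = 0.1111 + 0.0044 + 0.0044 + 0.0178 + 0.0044 + 0.0044 + 0.0044 + 0.0400 = 0.1911.
So 1 − D = 0.8089, i.e. 0.81 to 2 decimal places.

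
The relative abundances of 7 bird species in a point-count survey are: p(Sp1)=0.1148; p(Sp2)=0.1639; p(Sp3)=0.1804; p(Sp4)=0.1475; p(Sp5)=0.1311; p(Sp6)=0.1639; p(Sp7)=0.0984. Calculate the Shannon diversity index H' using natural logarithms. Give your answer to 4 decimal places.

Each pᵢ ln pᵢ term (working shown to 6 dp, full precision carried): 0.1148×(-2.164564)=-0.248492, 0.1639×(-1.808499)=-0.296413, 0.1804×(-1.712579)=-0.308949, 0.1475×(-1.913927)=-0.282304, 0.1311×(-2.031795)=-0.266368, 0.1639×(-1.808499)=-0.296413, 0.0984×(-2.318714)=-0.228162.
Sum = -1.927101, so H' = 1.9271.

1.9271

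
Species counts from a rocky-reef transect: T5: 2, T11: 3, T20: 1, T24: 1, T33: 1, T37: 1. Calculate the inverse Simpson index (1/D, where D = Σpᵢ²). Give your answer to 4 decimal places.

Total N = 2+3+1+1+1+1 = 9, so the proportions are 0.22222222, 0.33333333, 0.11111111, 0.11111111, 0.11111111, 0.11111111 (working shown to 8 dp, full precision carried).
D = 0.22222222² + 0.33333333² + 0.11111111² + 0.11111111² + 0.11111111² + 0.11111111² = 0.04938272 + 0.11111111 + 0.01234568 + 0.01234568 + 0.01234568 + 0.01234568 = 0.20987654.
So 1/D = 4.764706, i.e. 4.7647 to 4 decimal places.

4.7647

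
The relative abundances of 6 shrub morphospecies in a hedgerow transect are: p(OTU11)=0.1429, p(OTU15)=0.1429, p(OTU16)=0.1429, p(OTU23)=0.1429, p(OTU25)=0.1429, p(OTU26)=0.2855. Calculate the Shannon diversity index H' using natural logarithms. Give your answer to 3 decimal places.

1.748

Each pᵢ ln pᵢ term (working shown to 5 dp, full precision carried): 0.1429×(-1.94561)=-0.27803, 0.1429×(-1.94561)=-0.27803, 0.1429×(-1.94561)=-0.27803, 0.1429×(-1.94561)=-0.27803, 0.1429×(-1.94561)=-0.27803, 0.2855×(-1.25351)=-0.35788.
Sum = -1.74802, so H' = 1.748.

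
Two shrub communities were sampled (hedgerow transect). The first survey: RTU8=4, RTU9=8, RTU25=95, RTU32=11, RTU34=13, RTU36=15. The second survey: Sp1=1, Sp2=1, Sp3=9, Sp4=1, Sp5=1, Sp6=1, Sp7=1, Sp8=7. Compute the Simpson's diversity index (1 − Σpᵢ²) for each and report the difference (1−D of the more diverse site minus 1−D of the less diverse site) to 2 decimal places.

0.17

The first survey: N=146, proportions 0.0274, 0.0548, 0.6507, 0.0753, 0.089, 0.1027, giving 1−D = 0.5487 (working shown to 4 dp, full precision carried).
The second survey: N=22, proportions 0.0455, 0.0455, 0.4091, 0.0455, 0.0455, 0.0455, 0.0455, 0.3182, giving 1−D = 0.7190.
Difference = |0.5487 − 0.7190| = 0.1703, i.e. 0.17 to 2 decimal places.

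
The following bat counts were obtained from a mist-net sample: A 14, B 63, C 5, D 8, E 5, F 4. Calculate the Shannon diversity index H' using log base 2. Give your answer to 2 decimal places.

Total N = 14+63+5+8+5+4 = 99, so the proportions are 0.1414, 0.6364, 0.0505, 0.0808, 0.0505, 0.0404 (working shown to 4 dp, full precision carried).
Each pᵢ log₂ pᵢ term: 0.1414×(-2.8220)=-0.3991, 0.6364×(-0.6521)=-0.4150, 0.0505×(-4.3074)=-0.2175, 0.0808×(-3.6294)=-0.2933, 0.0505×(-4.3074)=-0.2175, 0.0404×(-4.6294)=-0.1870.
Sum = -1.7294, so H' = 1.73.

1.73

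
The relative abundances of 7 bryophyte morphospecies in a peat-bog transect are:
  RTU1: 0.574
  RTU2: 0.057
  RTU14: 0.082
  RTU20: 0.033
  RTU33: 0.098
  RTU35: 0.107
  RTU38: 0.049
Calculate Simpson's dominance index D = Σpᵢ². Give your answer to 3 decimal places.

D = 0.574² + 0.057² + 0.082² + 0.033² + 0.098² + 0.107² + 0.049² = 0.32948 + 0.00325 + 0.00672 + 0.00109 + 0.00960 + 0.01145 + 0.00240 = 0.36399 (working shown to 5 dp, full precision carried).
To 3 decimal places, D = 0.364.

0.364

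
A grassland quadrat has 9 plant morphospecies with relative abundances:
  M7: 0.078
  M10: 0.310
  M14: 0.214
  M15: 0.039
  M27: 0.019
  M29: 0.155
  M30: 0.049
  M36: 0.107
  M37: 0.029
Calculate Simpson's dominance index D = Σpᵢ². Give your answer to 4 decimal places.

D = 0.078² + 0.31² + 0.214² + 0.039² + 0.019² + 0.155² + 0.049² + 0.107² + 0.029² = 0.006084 + 0.096100 + 0.045796 + 0.001521 + 0.000361 + 0.024025 + 0.002401 + 0.011449 + 0.000841 = 0.188578 (working shown to 6 dp, full precision carried).
To 4 decimal places, D = 0.1886.

0.1886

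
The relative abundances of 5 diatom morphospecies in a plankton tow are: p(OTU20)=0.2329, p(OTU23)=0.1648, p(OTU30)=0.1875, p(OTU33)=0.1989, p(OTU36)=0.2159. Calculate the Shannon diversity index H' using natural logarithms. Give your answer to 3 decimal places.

Each pᵢ ln pᵢ term (working shown to 5 dp, full precision carried): 0.2329×(-1.45715)=-0.33937, 0.1648×(-1.80302)=-0.29714, 0.1875×(-1.67398)=-0.31387, 0.1989×(-1.61495)=-0.32121, 0.2159×(-1.53294)=-0.33096.
Sum = -1.60255, so H' = 1.603.

1.603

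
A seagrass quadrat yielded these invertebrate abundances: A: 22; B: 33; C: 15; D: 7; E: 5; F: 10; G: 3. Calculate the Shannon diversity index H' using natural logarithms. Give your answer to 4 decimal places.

1.6907

Total N = 22+33+15+7+5+10+3 = 95, so the proportions are 0.231579, 0.347368, 0.157895, 0.073684, 0.052632, 0.105263, 0.031579 (working shown to 6 dp, full precision carried).
Each pᵢ ln pᵢ term: 0.231579×(-1.462834)=-0.338762, 0.347368×(-1.057369)=-0.367297, 0.157895×(-1.845827)=-0.291446, 0.073684×(-2.607967)=-0.192166, 0.052632×(-2.944439)=-0.154970, 0.105263×(-2.251292)=-0.236978, 0.031579×(-3.455265)=-0.109114.
Sum = -1.690733, so H' = 1.6907.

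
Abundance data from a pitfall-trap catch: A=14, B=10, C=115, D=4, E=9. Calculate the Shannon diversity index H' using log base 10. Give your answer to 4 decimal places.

0.3791

Total N = 14+10+115+4+9 = 152, so the proportions are 0.092105, 0.065789, 0.756579, 0.026316, 0.059211 (working shown to 6 dp, full precision carried).
Each pᵢ log₁₀ pᵢ term: 0.092105×(-1.035716)=-0.095395, 0.065789×(-1.181844)=-0.077753, 0.756579×(-0.121146)=-0.091656, 0.026316×(-1.579784)=-0.041573, 0.059211×(-1.227601)=-0.072687.
Sum = -0.379064, so H' = 0.3791.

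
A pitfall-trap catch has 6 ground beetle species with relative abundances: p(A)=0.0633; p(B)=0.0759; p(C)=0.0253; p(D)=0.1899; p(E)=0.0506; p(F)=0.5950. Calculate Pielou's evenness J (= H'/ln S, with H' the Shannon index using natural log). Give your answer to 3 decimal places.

H' = −Σ pᵢ ln pᵢ = −((-0.17470) + (-0.19570) + (-0.09303) + (-0.31547) + (-0.15098) + (-0.30892)) = 1.23880 (working shown to 5 dp, full precision carried).
With S = 6 species, ln S = 1.79176, so J = 1.23880/1.79176 = 0.69139, i.e. 0.691 to 3 decimal places.

0.691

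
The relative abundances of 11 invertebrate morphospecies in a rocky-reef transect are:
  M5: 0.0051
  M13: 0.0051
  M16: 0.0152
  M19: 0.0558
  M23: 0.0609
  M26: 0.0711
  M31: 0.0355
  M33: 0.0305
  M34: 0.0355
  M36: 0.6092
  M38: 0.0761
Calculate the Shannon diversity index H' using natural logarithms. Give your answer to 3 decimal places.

Each pᵢ ln pᵢ term (working shown to 5 dp, full precision carried): 0.0051×(-5.27851)=-0.02692, 0.0051×(-5.27851)=-0.02692, 0.0152×(-4.18646)=-0.06363, 0.0558×(-2.88598)=-0.16104, 0.0609×(-2.79852)=-0.17043, 0.0711×(-2.64367)=-0.18796, 0.0355×(-3.33822)=-0.11851, 0.0305×(-3.49003)=-0.10645, 0.0355×(-3.33822)=-0.11851, 0.6092×(-0.49561)=-0.30192, 0.0761×(-2.57571)=-0.19601.
Sum = -1.47830, so H' = 1.478.

1.478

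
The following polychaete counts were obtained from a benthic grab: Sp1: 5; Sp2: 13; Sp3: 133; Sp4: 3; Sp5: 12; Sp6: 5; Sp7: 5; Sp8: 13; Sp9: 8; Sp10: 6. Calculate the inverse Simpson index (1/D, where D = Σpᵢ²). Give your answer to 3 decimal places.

2.245

Total N = 5+13+133+3+12+5+5+13+8+6 = 203, so the proportions are 0.024631, 0.064039, 0.655172, 0.014778, 0.059113, 0.024631, 0.024631, 0.064039, 0.039409, 0.029557 (working shown to 6 dp, full precision carried).
D = 0.024631² + 0.064039² + 0.655172² + 0.014778² + 0.059113² + 0.024631² + 0.024631² + 0.064039² + 0.039409² + 0.029557² = 0.000607 + 0.004101 + 0.429251 + 0.000218 + 0.003494 + 0.000607 + 0.000607 + 0.004101 + 0.001553 + 0.000874 = 0.445412.
So 1/D = 2.24511, i.e. 2.245 to 3 decimal places.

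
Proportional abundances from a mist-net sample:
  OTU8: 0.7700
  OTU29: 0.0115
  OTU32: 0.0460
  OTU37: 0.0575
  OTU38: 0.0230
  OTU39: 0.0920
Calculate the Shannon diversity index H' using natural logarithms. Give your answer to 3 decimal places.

Each pᵢ ln pᵢ term (working shown to 5 dp, full precision carried): 0.77×(-0.26136)=-0.20125, 0.0115×(-4.46541)=-0.05135, 0.046×(-3.07911)=-0.14164, 0.0575×(-2.85597)=-0.16422, 0.023×(-3.77226)=-0.08676, 0.092×(-2.38597)=-0.21951.
Sum = -0.86473, so H' = 0.865.

0.865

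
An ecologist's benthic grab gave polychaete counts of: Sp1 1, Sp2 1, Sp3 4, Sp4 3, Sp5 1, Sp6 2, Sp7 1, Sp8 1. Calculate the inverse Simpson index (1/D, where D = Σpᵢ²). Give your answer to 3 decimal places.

Total N = 1+1+4+3+1+2+1+1 = 14, so the proportions are 0.0714286, 0.0714286, 0.2857143, 0.2142857, 0.0714286, 0.1428571, 0.0714286, 0.0714286 (working shown to 7 dp, full precision carried).
D = 0.0714286² + 0.0714286² + 0.2857143² + 0.2142857² + 0.0714286² + 0.1428571² + 0.0714286² + 0.0714286² = 0.0051020 + 0.0051020 + 0.0816327 + 0.0459184 + 0.0051020 + 0.0204082 + 0.0051020 + 0.0051020 = 0.1734694.
So 1/D = 5.76471, i.e. 5.765 to 3 decimal places.

5.765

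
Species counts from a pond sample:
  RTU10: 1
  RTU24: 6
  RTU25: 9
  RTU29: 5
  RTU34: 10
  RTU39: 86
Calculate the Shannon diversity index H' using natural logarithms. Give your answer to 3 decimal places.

Total N = 1+6+9+5+10+86 = 117, so the proportions are 0.00855, 0.05128, 0.07692, 0.04274, 0.08547, 0.73504 (working shown to 5 dp, full precision carried).
Each pᵢ ln pᵢ term: 0.00855×(-4.76217)=-0.04070, 0.05128×(-2.97041)=-0.15233, 0.07692×(-2.56495)=-0.19730, 0.04274×(-3.15274)=-0.13473, 0.08547×(-2.45959)=-0.21022, 0.73504×(-0.30783)=-0.22627.
Sum = -0.96155, so H' = 0.962.

0.962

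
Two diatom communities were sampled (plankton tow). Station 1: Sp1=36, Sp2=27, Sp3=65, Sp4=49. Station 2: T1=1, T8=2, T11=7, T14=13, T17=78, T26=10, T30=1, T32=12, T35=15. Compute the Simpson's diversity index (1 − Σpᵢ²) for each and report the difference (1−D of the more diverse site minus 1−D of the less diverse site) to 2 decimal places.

0.07

Station 1: N=177, proportions 0.20339, 0.152542, 0.367232, 0.276836, giving 1−D = 0.723866 (working shown to 6 dp, full precision carried).
Station 2: N=139, proportions 0.007194, 0.014388, 0.05036, 0.093525, 0.561151, 0.071942, 0.007194, 0.086331, 0.107914, giving 1−D = 0.649242.
Difference = |0.723866 − 0.649242| = 0.074624, i.e. 0.07 to 2 decimal places.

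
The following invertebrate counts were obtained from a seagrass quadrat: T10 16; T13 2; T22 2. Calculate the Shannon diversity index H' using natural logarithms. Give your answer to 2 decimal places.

Total N = 16+2+2 = 20, so the proportions are 0.8, 0.1, 0.1 (working shown to 4 dp, full precision carried).
Each pᵢ ln pᵢ term: 0.8×(-0.2231)=-0.1785, 0.1×(-2.3026)=-0.2303, 0.1×(-2.3026)=-0.2303.
Sum = -0.6390, so H' = 0.64.

0.64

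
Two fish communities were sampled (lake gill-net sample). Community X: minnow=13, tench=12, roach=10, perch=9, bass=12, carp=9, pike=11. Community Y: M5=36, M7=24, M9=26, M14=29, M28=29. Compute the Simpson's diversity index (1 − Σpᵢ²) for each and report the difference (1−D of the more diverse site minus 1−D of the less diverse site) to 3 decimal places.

Community X: N=76, proportions 0.17105, 0.15789, 0.13158, 0.11842, 0.15789, 0.11842, 0.14474, giving 1−D = 0.85457 (working shown to 5 dp, full precision carried).
Community Y: N=144, proportions 0.25, 0.16667, 0.18056, 0.20139, 0.20139, giving 1−D = 0.79601.
Difference = |0.85457 − 0.79601| = 0.05856, i.e. 0.059 to 3 decimal places.

0.059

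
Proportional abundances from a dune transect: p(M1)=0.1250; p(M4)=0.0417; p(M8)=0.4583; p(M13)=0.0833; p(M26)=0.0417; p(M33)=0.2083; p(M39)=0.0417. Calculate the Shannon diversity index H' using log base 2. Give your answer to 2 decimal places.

Each pᵢ log₂ pᵢ term (working shown to 4 dp, full precision carried): 0.125×(-3.0000)=-0.3750, 0.0417×(-4.5838)=-0.1911, 0.4583×(-1.1256)=-0.5159, 0.0833×(-3.5855)=-0.2987, 0.0417×(-4.5838)=-0.1911, 0.2083×(-2.2633)=-0.4714, 0.0417×(-4.5838)=-0.1911.
Sum = -2.2344, so H' = 2.23.

2.23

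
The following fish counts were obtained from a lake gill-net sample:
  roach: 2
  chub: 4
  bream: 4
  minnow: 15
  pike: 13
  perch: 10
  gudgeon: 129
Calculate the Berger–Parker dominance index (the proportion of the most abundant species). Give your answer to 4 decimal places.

Total N = 2+4+4+15+13+10+129 = 177, so the proportions are 0.011299, 0.022599, 0.022599, 0.084746, 0.073446, 0.056497, 0.728814 (working shown to 6 dp, full precision carried).
The largest proportion is 0.728814, i.e. d = 0.7288 to 4 decimal places.

0.7288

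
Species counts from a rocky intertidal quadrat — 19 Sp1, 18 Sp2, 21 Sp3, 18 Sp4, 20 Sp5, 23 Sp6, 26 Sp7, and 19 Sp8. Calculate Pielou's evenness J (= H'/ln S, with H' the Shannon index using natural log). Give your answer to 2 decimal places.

1.00

Total N = 19+18+21+18+20+23+26+19 = 164, so the proportions are 0.1159, 0.1098, 0.128, 0.1098, 0.122, 0.1402, 0.1585, 0.1159 (working shown to 4 dp, full precision carried).
H' = −Σ pᵢ ln pᵢ = −((-0.2497) + (-0.2425) + (-0.2632) + (-0.2425) + (-0.2566) + (-0.2755) + (-0.2920) + (-0.2497)) = 2.0717.
With S = 8 species, ln S = 2.0794, so J = 2.0717/2.0794 = 0.9963, i.e. 1.00 to 2 decimal places.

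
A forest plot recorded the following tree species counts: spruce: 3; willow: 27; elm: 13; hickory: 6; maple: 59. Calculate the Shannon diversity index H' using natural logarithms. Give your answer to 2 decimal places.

Total N = 3+27+13+6+59 = 108, so the proportions are 0.0278, 0.25, 0.1204, 0.0556, 0.5463 (working shown to 4 dp, full precision carried).
Each pᵢ ln pᵢ term: 0.0278×(-3.5835)=-0.0995, 0.25×(-1.3863)=-0.3466, 0.1204×(-2.1172)=-0.2548, 0.0556×(-2.8904)=-0.1606, 0.5463×(-0.6046)=-0.3303.
Sum = -1.1918, so H' = 1.19.

1.19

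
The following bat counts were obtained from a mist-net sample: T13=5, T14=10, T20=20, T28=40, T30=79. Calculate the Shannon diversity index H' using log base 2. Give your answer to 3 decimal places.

1.798

Total N = 5+10+20+40+79 = 154, so the proportions are 0.03247, 0.06494, 0.12987, 0.25974, 0.51299 (working shown to 5 dp, full precision carried).
Each pᵢ log₂ pᵢ term: 0.03247×(-4.94486)=-0.16055, 0.06494×(-3.94486)=-0.25616, 0.12987×(-2.94486)=-0.38245, 0.25974×(-1.94486)=-0.50516, 0.51299×(-0.96301)=-0.49401.
Sum = -1.79832, so H' = 1.798.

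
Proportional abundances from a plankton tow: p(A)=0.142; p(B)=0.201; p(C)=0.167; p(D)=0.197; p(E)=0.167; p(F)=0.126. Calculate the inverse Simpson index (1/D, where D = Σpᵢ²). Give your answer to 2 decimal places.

5.85

D = 0.142² + 0.201² + 0.167² + 0.197² + 0.167² + 0.126² = 0.020164 + 0.040401 + 0.027889 + 0.038809 + 0.027889 + 0.015876 = 0.171028 (working shown to 6 dp, full precision carried).
So 1/D = 5.8470, i.e. 5.85 to 2 decimal places.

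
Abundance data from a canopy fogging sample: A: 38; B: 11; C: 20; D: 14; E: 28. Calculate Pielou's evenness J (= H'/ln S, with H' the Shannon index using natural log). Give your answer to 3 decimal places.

Total N = 38+11+20+14+28 = 111, so the proportions are 0.34234, 0.0991, 0.18018, 0.12613, 0.25225 (working shown to 5 dp, full precision carried).
H' = −Σ pᵢ ln pᵢ = −((-0.36697) + (-0.22908) + (-0.30879) + (-0.26114) + (-0.34743)) = 1.51342.
With S = 5 species, ln S = 1.60944, so J = 1.51342/1.60944 = 0.94034, i.e. 0.940 to 3 decimal places.

0.940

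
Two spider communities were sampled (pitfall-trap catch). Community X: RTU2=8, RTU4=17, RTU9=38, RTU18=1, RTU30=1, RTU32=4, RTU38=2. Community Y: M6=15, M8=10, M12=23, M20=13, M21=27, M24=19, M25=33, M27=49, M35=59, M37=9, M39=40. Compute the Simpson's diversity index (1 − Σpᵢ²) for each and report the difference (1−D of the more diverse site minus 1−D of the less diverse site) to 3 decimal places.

0.239

Community X: N=71, proportions 0.11268, 0.23944, 0.53521, 0.01408, 0.01408, 0.05634, 0.02817, giving 1−D = 0.63916 (working shown to 5 dp, full precision carried).
Community Y: N=297, proportions 0.05051, 0.03367, 0.07744, 0.04377, 0.09091, 0.06397, 0.11111, 0.16498, 0.19865, 0.0303, 0.13468, giving 1−D = 0.87796.
Difference = |0.63916 − 0.87796| = 0.23880, i.e. 0.239 to 3 decimal places.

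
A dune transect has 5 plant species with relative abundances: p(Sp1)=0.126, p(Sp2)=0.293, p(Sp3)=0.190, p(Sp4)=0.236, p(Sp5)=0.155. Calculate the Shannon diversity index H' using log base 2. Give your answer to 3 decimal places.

2.259

Each pᵢ log₂ pᵢ term (working shown to 5 dp, full precision carried): 0.126×(-2.98850)=-0.37655, 0.293×(-1.77103)=-0.51891, 0.19×(-2.39593)=-0.45523, 0.236×(-2.08314)=-0.49162, 0.155×(-2.68966)=-0.41690.
Sum = -2.25921, so H' = 2.259.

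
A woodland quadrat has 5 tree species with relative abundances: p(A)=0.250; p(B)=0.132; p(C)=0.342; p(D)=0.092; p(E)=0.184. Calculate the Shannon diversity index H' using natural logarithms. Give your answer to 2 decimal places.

Each pᵢ ln pᵢ term (working shown to 4 dp, full precision carried): 0.25×(-1.3863)=-0.3466, 0.132×(-2.0250)=-0.2673, 0.342×(-1.0729)=-0.3669, 0.092×(-2.3860)=-0.2195, 0.184×(-1.6928)=-0.3115.
Sum = -1.5118, so H' = 1.51.

1.51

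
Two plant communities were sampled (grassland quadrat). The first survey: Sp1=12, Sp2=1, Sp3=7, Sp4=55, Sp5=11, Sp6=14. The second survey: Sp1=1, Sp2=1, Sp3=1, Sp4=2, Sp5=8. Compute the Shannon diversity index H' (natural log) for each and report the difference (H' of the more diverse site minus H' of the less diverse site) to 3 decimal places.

0.155

The first survey: N=100, proportions 0.12, 0.01, 0.07, 0.55, 0.11, 0.14, giving H' = 1.333498 (working shown to 6 dp, full precision carried).
The second survey: N=13, proportions 0.076923, 0.076923, 0.076923, 0.153846, 0.615385, giving H' = 1.178655.
Difference = |1.333498 − 1.178655| = 0.154843, i.e. 0.155 to 3 decimal places.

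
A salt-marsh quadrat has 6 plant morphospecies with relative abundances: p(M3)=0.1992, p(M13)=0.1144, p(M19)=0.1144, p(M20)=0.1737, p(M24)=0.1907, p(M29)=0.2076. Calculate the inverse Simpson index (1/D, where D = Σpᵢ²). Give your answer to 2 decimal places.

5.70

D = 0.1992² + 0.1144² + 0.1144² + 0.1737² + 0.1907² + 0.2076² = 0.039681 + 0.013087 + 0.013087 + 0.030172 + 0.036366 + 0.043098 = 0.175491 (working shown to 6 dp, full precision carried).
So 1/D = 5.6983, i.e. 5.70 to 2 decimal places.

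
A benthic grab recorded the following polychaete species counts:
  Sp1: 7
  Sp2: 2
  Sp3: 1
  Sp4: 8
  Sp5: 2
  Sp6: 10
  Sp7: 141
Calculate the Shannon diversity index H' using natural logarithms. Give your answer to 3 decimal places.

0.733

Total N = 7+2+1+8+2+10+141 = 171, so the proportions are 0.04094, 0.0117, 0.00585, 0.04678, 0.0117, 0.05848, 0.82456 (working shown to 5 dp, full precision carried).
Each pᵢ ln pᵢ term: 0.04094×(-3.19575)=-0.13082, 0.0117×(-4.44852)=-0.05203, 0.00585×(-5.14166)=-0.03007, 0.04678×(-3.06222)=-0.14326, 0.0117×(-4.44852)=-0.05203, 0.05848×(-2.83908)=-0.16603, 0.82456×(-0.19290)=-0.15906.
Sum = -0.73330, so H' = 0.733.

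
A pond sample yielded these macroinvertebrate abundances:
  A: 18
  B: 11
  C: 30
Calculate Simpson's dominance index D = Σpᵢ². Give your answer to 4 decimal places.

0.3864

Total N = 18+11+30 = 59, so the proportions are 0.305085, 0.186441, 0.508475 (working shown to 6 dp, full precision carried).
D = 0.305085² + 0.186441² + 0.508475² = 0.093077 + 0.034760 + 0.258546 = 0.386383.
To 4 decimal places, D = 0.3864.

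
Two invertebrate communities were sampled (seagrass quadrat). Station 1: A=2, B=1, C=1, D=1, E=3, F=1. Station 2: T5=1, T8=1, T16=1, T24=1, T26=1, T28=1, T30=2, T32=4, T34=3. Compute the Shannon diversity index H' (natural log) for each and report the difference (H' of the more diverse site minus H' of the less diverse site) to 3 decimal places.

0.349

Station 1: N=9, proportions 0.22222, 0.11111, 0.11111, 0.11111, 0.33333, 0.11111, giving H' = 1.67699 (working shown to 5 dp, full precision carried).
Station 2: N=15, proportions 0.06667, 0.06667, 0.06667, 0.06667, 0.06667, 0.06667, 0.13333, 0.26667, 0.2, giving H' = 2.02623.
Difference = |1.67699 − 2.02623| = 0.34924, i.e. 0.349 to 3 decimal places.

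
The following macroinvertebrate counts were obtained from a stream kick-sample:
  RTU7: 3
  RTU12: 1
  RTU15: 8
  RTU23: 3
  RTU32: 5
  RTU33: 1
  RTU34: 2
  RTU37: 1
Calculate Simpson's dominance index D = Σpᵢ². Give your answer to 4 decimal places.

0.1979

Total N = 3+1+8+3+5+1+2+1 = 24, so the proportions are 0.125, 0.041667, 0.333333, 0.125, 0.208333, 0.041667, 0.083333, 0.041667 (working shown to 6 dp, full precision carried).
D = 0.125² + 0.041667² + 0.333333² + 0.125² + 0.208333² + 0.041667² + 0.083333² + 0.041667² = 0.015625 + 0.001736 + 0.111111 + 0.015625 + 0.043403 + 0.001736 + 0.006944 + 0.001736 = 0.197917.
To 4 decimal places, D = 0.1979.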